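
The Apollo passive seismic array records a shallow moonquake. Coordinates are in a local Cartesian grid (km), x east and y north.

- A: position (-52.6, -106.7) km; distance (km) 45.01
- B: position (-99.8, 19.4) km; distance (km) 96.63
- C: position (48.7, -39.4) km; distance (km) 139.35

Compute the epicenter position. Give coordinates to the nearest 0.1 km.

-85.7 km east, -76.2 km north

Circle about each station: (x + 52.6)² + (y + 106.7)² = 45.01²; (x + 99.8)² + (y − 19.4)² = 96.63²; (x − 48.7)² + (y + 39.4)² = 139.35².
Subtracting the A equation from the B and C equations removes the quadratic terms:
-94.4 x + 252.2 y = -11126.71
202.6 x + 134.6 y = -27620.12
Solving the 2×2 system: x ≈ -85.7, y ≈ -76.2 km.
Check against A (with the unrounded x, y): √((x + 52.6)²+(y + 106.7)²) = 45.01 ≈ 45.01 km. ✓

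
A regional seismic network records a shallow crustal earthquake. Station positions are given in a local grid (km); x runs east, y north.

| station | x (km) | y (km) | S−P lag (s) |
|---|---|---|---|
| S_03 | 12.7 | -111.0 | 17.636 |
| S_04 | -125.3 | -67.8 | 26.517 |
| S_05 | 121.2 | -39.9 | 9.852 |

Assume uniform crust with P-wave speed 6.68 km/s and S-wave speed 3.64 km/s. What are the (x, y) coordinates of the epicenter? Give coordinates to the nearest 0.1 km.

68.4 km east, 18.6 km north

Distance from S−P lag: d = Δt · v_P v_S / (v_P − v_S) = Δt · (6.68·3.64)/(6.68−3.64) ≈ 7.9984·Δt.
So d_S_03 = 141.06, d_S_04 = 212.09, d_S_05 = 78.80 km.
Circle about each station: (x − 12.7)² + (y + 111.0)² = 141.06²; (x + 125.3)² + (y + 67.8)² = 212.09²; (x − 121.2)² + (y + 39.9)² = 78.80².
Subtracting pairs of circle equations eliminates x²+y² and gives linear equations (the radical axes):
-276.0 x + 86.4 y = -17269.60
217.0 x + 142.2 y = 17487.64
Solving the 2×2 system: x ≈ 68.4, y ≈ 18.6 km.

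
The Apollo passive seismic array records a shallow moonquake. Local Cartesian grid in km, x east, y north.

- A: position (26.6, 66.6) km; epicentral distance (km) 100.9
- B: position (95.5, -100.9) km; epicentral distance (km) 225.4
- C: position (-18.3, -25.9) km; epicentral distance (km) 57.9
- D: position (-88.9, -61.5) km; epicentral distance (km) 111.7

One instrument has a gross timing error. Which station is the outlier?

C

Solve using three stations at a time. Using A, B, D (subtract circle equations pairwise → linear system) gives (x, y) ≈ (-72.8, 49.1).
Distances from that point to each station vs reported:
  A: calculated 100.9 vs reported 100.9 → residual 0.0 km
  B: calculated 225.4 vs reported 225.4 → residual 0.0 km
  C: calculated 92.7 vs reported 57.9 → residual 34.8 km
  D: calculated 111.7 vs reported 111.7 → residual 0.0 km
A, B, D are mutually consistent (residuals ≈ 0); C is off by 34.8 km.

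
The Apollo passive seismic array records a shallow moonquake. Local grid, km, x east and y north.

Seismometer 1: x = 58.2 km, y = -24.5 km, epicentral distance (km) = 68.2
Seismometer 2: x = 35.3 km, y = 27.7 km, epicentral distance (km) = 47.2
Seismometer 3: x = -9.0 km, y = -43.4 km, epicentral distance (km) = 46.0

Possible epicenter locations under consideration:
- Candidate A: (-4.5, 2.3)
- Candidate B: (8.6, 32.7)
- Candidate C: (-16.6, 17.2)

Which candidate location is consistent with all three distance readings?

Candidate A

For each candidate, compare |candidate − station| to the reported distance:
Candidate A: residuals Seismometer 1 0.0, Seismometer 2 0.0, Seismometer 3 0.1 → max 0.1 km
Candidate B: residuals Seismometer 1 7.5, Seismometer 2 20.0, Seismometer 3 32.1 → max 32.1 km
Candidate C: residuals Seismometer 1 17.4, Seismometer 2 5.8, Seismometer 3 15.1 → max 17.4 km
Only Candidate A has all residuals ≈ 0.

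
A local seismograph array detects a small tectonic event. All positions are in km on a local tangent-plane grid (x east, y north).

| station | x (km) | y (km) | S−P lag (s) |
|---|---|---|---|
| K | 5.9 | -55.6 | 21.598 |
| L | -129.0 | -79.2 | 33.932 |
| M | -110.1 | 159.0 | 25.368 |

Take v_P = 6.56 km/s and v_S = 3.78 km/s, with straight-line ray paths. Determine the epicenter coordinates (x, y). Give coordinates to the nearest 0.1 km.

Distance from S−P lag: d = Δt · v_P v_S / (v_P − v_S) = Δt · (6.56·3.78)/(6.56−3.78) ≈ 8.9197·Δt.
So d_K = 192.65, d_L = 302.66, d_M = 226.28 km.
Circle about each station: (x − 5.9)² + (y + 55.6)² = 192.65²; (x + 129.0)² + (y + 79.2)² = 302.66²; (x + 110.1)² + (y − 159.0)² = 226.28².
Subtracting the K equation from the L and M equations removes the quadratic terms:
-269.8 x − 47.2 y = -34701.58
-232.0 x + 429.2 y = 20188.22
Solving the 2×2 system: x ≈ 110.0, y ≈ 106.5 km.

(110.0, 106.5)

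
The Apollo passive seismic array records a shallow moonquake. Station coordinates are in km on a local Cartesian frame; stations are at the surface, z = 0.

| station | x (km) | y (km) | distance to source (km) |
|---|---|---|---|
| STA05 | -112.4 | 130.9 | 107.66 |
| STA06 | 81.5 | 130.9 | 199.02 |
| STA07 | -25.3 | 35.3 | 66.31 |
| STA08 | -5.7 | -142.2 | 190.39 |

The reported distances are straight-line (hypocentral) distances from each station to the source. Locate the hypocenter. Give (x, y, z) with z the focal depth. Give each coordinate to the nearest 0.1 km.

Each station gives a sphere (x−x_i)² + (y−y_i)² + z² = d_i² (stations at z=0).
Subtracting the STA05 sphere from STA06 and STA07: z² cancels, leaving linear equations in x and y:
387.8 x + 0.0 y = -34009.79
174.2 x − 191.2 y = -20688.73
Solving: x ≈ -87.699, y ≈ 28.303 km (keep extra digits for the depth step; rounded: -87.7, 28.3).
Then from the STA05 sphere: z² = 107.66² − (x + 112.4)² − (y − 130.9)² with x = -87.699, y = 28.303, so z ≈ 21.316 ≈ 21.3 km.

x ≈ -87.7 km, y ≈ 28.3 km, depth ≈ 21.3 km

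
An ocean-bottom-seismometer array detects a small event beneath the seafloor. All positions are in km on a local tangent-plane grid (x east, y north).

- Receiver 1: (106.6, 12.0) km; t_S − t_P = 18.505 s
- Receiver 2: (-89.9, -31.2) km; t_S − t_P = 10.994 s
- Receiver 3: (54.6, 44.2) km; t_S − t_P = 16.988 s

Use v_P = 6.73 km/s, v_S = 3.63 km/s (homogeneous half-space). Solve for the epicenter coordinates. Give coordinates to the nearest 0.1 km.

Distance from S−P lag: d = Δt · v_P v_S / (v_P − v_S) = Δt · (6.73·3.63)/(6.73−3.63) ≈ 7.8806·Δt.
So d_Receiver 1 = 145.83, d_Receiver 2 = 86.64, d_Receiver 3 = 133.88 km.
Circle about each station: (x − 106.6)² + (y − 12.0)² = 145.83²; (x + 89.9)² + (y + 31.2)² = 86.64²; (x − 54.6)² + (y − 44.2)² = 133.88².
Subtracting pairs of circle equations eliminates x²+y² and gives linear equations (the radical axes):
-393.0 x − 86.4 y = 11307.79
-104.0 x + 64.4 y = -3230.23
Solving the 2×2 system: x ≈ -13.1, y ≈ -71.3 km.
Check against Receiver 1 (with the unrounded x, y): √((x − 106.6)²+(y − 12.0)²) = 145.83 ≈ 145.83 km. ✓

x ≈ -13.1 km, y ≈ -71.3 km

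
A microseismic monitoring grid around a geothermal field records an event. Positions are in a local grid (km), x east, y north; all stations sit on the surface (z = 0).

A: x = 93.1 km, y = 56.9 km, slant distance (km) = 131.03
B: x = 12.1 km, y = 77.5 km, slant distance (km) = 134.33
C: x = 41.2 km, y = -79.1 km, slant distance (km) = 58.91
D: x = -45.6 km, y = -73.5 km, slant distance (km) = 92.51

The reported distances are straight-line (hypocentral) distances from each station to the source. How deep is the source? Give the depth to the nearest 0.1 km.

depth ≈ 47.8 km

Each station gives a sphere (x−x_i)² + (y−y_i)² + z² = d_i² (stations at z=0).
Subtracting the A sphere from B and C: z² cancels, leaving linear equations in x and y:
-162.0 x + 41.2 y = -6628.25
-103.8 x − 272.0 y = 9747.50
Solving: x ≈ 28.988, y ≈ -46.899 km (keep extra digits for the depth step; rounded: 29.0, -46.9).
Then from the A sphere: z² = 131.03² − (x − 93.1)² − (y − 56.9)² with x = 28.988, y = -46.899, so z ≈ 47.794 ≈ 47.8 km.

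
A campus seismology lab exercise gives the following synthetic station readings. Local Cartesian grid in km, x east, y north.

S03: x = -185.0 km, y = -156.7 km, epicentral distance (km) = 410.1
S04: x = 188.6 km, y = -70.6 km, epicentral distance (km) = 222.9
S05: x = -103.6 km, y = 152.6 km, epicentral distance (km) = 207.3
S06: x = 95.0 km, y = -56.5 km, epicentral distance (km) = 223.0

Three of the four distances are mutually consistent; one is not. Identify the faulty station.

S06

Solve using three stations at a time. Using S03, S04, S05 (subtract circle equations pairwise → linear system) gives (x, y) ≈ (103.0, 135.3).
Distances from that point to each station vs reported:
  S03: calculated 410.1 vs reported 410.1 → residual 0.0 km
  S04: calculated 222.9 vs reported 222.9 → residual 0.0 km
  S05: calculated 207.3 vs reported 207.3 → residual 0.0 km
  S06: calculated 191.9 vs reported 223.0 → residual 31.1 km
S03, S04, S05 are mutually consistent (residuals ≈ 0); S06 is off by 31.1 km.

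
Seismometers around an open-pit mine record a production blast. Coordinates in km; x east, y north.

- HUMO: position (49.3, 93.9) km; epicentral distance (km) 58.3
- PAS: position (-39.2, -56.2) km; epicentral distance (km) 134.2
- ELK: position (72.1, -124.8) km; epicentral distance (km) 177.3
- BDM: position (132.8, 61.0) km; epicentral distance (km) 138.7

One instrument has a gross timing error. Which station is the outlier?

ELK

Solve using three stations at a time. Using HUMO, PAS, BDM (subtract circle equations pairwise → linear system) gives (x, y) ≈ (-5.3, 73.6).
Distances from that point to each station vs reported:
  HUMO: calculated 58.2 vs reported 58.3 → residual 0.1 km
  PAS: calculated 134.2 vs reported 134.2 → residual 0.0 km
  ELK: calculated 213.0 vs reported 177.3 → residual 35.7 km
  BDM: calculated 138.7 vs reported 138.7 → residual 0.0 km
HUMO, PAS, BDM are mutually consistent (residuals ≈ 0); ELK is off by 35.7 km.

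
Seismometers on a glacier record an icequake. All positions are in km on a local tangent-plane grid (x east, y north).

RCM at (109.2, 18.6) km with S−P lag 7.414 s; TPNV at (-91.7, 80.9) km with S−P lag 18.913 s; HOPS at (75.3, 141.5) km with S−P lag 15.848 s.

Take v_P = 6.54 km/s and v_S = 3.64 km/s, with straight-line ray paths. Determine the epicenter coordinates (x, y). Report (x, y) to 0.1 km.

48.5 km east, 14.2 km north

Distance from S−P lag: d = Δt · v_P v_S / (v_P − v_S) = Δt · (6.54·3.64)/(6.54−3.64) ≈ 8.2088·Δt.
So d_RCM = 60.86, d_TPNV = 155.25, d_HOPS = 130.09 km.
Circle about each station: (x − 109.2)² + (y − 18.6)² = 60.86²; (x + 91.7)² + (y − 80.9)² = 155.25²; (x − 75.3)² + (y − 141.5)² = 130.09².
Subtracting the RCM equation from the TPNV and HOPS equations removes the quadratic terms:
-401.8 x + 124.6 y = -17715.52
-67.8 x + 245.8 y = 202.27
Solving the 2×2 system: x ≈ 48.5, y ≈ 14.2 km.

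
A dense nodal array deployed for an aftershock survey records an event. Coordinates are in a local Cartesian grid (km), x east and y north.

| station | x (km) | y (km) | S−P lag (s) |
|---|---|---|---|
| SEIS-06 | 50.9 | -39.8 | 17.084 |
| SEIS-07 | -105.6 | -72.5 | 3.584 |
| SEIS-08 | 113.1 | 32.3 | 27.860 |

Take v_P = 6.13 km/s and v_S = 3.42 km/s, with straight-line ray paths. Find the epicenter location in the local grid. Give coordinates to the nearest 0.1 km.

Distance from S−P lag: d = Δt · v_P v_S / (v_P − v_S) = Δt · (6.13·3.42)/(6.13−3.42) ≈ 7.7360·Δt.
So d_SEIS-06 = 132.16, d_SEIS-07 = 27.73, d_SEIS-08 = 215.53 km.
Circle about each station: (x − 50.9)² + (y + 39.8)² = 132.16²; (x + 105.6)² + (y + 72.5)² = 27.73²; (x − 113.1)² + (y − 32.3)² = 215.53².
Subtracting pairs of circle equations eliminates x²+y² and gives linear equations (the radical axes):
-313.0 x − 65.4 y = 28930.07
124.4 x + 144.2 y = -19326.87
Solving the 2×2 system: x ≈ -78.6, y ≈ -66.2 km.

(-78.6, -66.2)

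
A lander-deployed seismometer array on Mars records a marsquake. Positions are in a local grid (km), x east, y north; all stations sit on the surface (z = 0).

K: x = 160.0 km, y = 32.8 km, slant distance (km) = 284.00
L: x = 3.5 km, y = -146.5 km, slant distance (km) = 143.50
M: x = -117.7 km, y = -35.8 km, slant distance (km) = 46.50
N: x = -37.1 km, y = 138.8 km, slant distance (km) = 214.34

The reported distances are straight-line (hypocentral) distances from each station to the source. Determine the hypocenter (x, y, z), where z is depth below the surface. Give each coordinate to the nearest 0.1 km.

Each station gives a sphere (x−x_i)² + (y−y_i)² + z² = d_i² (stations at z=0).
Subtracting the K sphere from L and M: z² cancels, leaving linear equations in x and y:
-313.0 x − 358.6 y = 54862.41
-555.4 x − 137.2 y = 66952.84
Solving: x ≈ -105.504, y ≈ -60.902 km (keep extra digits for the depth step; rounded: -105.5, -60.9).
Then from the K sphere: z² = 284.00² − (x − 160.0)² − (y − 32.8)² with x = -105.504, y = -60.902, so z ≈ 37.196 ≈ 37.2 km.
Check against N (with the unrounded solution): distance 214.34 ≈ 214.34 km. ✓

(-105.5, -60.9, 37.2)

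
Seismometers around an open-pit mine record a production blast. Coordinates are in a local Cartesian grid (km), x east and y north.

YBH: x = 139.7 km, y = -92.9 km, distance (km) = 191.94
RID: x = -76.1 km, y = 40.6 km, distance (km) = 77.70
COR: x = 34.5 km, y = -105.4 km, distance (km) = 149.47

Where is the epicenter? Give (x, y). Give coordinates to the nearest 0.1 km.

(1.6, 40.4)

Circle about each station: (x − 139.7)² + (y + 92.9)² = 191.94²; (x + 76.1)² + (y − 40.6)² = 77.70²; (x − 34.5)² + (y + 105.4)² = 149.47².
Subtracting pairs of circle equations eliminates x²+y² and gives linear equations (the radical axes):
-431.6 x + 267.0 y = 10096.74
-210.4 x − 25.0 y = -1347.41
Solving the 2×2 system: x ≈ 1.6, y ≈ 40.4 km.
Check against YBH (with the unrounded x, y): √((x − 139.7)²+(y + 92.9)²) = 191.94 ≈ 191.94 km. ✓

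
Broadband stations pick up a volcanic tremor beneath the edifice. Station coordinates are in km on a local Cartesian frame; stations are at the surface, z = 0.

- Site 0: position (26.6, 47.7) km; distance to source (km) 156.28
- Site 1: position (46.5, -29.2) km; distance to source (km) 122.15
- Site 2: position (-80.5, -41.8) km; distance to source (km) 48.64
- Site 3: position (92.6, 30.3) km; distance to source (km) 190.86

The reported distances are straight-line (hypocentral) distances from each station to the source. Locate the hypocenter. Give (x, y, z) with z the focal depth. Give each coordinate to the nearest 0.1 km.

Each station gives a sphere (x−x_i)² + (y−y_i)² + z² = d_i² (stations at z=0).
Subtracting the Site 0 sphere from Site 1 and Site 2: z² cancels, leaving linear equations in x and y:
39.8 x − 153.8 y = 9534.86
-214.2 x − 179.0 y = 27302.23
Solving: x ≈ -62.203, y ≈ -78.092 km (keep extra digits for the depth step; rounded: -62.2, -78.1).
Then from the Site 0 sphere: z² = 156.28² − (x − 26.6)² − (y − 47.7)² with x = -62.203, y = -78.092, so z ≈ 26.718 ≈ 26.7 km.

x ≈ -62.2 km, y ≈ -78.1 km, depth ≈ 26.7 km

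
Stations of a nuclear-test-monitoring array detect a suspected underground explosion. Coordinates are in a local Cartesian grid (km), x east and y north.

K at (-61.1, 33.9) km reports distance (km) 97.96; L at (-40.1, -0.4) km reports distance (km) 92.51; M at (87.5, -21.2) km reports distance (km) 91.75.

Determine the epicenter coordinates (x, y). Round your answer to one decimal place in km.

Circle about each station: (x + 61.1)² + (y − 33.9)² = 97.96²; (x + 40.1)² + (y + 0.4)² = 92.51²; (x − 87.5)² + (y + 21.2)² = 91.75².
Subtracting pairs of circle equations eliminates x²+y² and gives linear equations (the radical axes):
42.0 x − 68.6 y = -2236.19
297.2 x − 110.2 y = 4401.37
Solving the 2×2 system: x ≈ 34.8, y ≈ 53.9 km.

(34.8, 53.9)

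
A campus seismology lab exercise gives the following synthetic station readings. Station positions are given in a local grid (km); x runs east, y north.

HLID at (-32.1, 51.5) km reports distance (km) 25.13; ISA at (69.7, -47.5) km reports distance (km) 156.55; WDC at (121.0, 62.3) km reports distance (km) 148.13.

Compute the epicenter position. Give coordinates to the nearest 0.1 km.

-26.5 km east, 76.0 km north

Circle about each station: (x + 32.1)² + (y − 51.5)² = 25.13²; (x − 69.7)² + (y + 47.5)² = 156.55²; (x − 121.0)² + (y − 62.3)² = 148.13².
Subtracting the HLID equation from the ISA and WDC equations removes the quadratic terms:
203.6 x − 198.0 y = -20444.71
306.2 x + 21.6 y = -6471.35
Solving the 2×2 system: x ≈ -26.5, y ≈ 76.0 km.
Check against HLID (with the unrounded x, y): √((x + 32.1)²+(y − 51.5)²) = 25.14 ≈ 25.13 km. ✓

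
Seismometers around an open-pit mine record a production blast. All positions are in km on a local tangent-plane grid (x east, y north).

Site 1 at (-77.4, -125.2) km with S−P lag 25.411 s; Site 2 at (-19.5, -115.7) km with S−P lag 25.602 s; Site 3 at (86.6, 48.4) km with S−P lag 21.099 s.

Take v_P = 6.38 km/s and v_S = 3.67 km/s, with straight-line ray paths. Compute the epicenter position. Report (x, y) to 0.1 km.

(-89.9, 94.0)

Distance from S−P lag: d = Δt · v_P v_S / (v_P − v_S) = Δt · (6.38·3.67)/(6.38−3.67) ≈ 8.6401·Δt.
So d_Site 1 = 219.55, d_Site 2 = 221.20, d_Site 3 = 182.30 km.
Circle about each station: (x + 77.4)² + (y + 125.2)² = 219.55²; (x + 19.5)² + (y + 115.7)² = 221.20²; (x − 86.6)² + (y − 48.4)² = 182.30².
Subtracting the Site 1 equation from the Site 2 and Site 3 equations removes the quadratic terms:
115.8 x + 19.0 y = -8626.30
328.0 x + 347.2 y = 3145.23
Solving the 2×2 system: x ≈ -89.9, y ≈ 94.0 km.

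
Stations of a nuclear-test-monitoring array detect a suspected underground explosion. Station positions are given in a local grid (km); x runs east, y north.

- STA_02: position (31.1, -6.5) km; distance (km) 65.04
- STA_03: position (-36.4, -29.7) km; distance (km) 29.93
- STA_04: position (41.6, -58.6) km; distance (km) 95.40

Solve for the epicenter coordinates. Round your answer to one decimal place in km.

-33.6 km east, 0.1 km north

Circle about each station: (x − 31.1)² + (y + 6.5)² = 65.04²; (x + 36.4)² + (y + 29.7)² = 29.93²; (x − 41.6)² + (y + 58.6)² = 95.40².
Subtracting pairs of circle equations eliminates x²+y² and gives linear equations (the radical axes):
-135.0 x − 46.4 y = 4531.99
21.0 x − 104.2 y = -715.90
Solving the 2×2 system: x ≈ -33.6, y ≈ 0.1 km.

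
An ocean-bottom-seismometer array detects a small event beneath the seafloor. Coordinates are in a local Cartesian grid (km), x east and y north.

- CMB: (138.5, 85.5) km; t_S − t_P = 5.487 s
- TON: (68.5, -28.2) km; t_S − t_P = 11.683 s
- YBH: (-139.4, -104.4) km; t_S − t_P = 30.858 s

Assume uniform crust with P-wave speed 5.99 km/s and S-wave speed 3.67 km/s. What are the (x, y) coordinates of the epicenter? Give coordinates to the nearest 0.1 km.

Distance from S−P lag: d = Δt · v_P v_S / (v_P − v_S) = Δt · (5.99·3.67)/(5.99−3.67) ≈ 9.4756·Δt.
So d_CMB = 51.99, d_TON = 110.70, d_YBH = 292.40 km.
Circle about each station: (x − 138.5)² + (y − 85.5)² = 51.99²; (x − 68.5)² + (y + 28.2)² = 110.70²; (x + 139.4)² + (y + 104.4)² = 292.40².
Subtracting the CMB equation from the TON and YBH equations removes the quadratic terms:
-140.0 x − 227.4 y = -30556.54
-555.8 x − 379.8 y = -78955.58
Solving the 2×2 system: x ≈ 86.7, y ≈ 81.0 km.
Check against CMB (with the unrounded x, y): √((x − 138.5)²+(y − 85.5)²) = 51.98 ≈ 51.99 km. ✓

86.7 km east, 81.0 km north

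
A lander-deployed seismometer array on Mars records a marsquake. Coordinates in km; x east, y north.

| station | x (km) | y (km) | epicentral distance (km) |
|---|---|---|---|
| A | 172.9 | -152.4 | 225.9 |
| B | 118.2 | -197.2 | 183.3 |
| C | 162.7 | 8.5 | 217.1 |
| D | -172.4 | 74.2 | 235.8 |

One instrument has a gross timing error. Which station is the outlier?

C

Solve using three stations at a time. Using A, B, D (subtract circle equations pairwise → linear system) gives (x, y) ≈ (-51.8, -128.4).
Distances from that point to each station vs reported:
  A: calculated 225.9 vs reported 225.9 → residual 0.0 km
  B: calculated 183.3 vs reported 183.3 → residual 0.0 km
  C: calculated 254.5 vs reported 217.1 → residual 37.4 km
  D: calculated 235.8 vs reported 235.8 → residual 0.0 km
A, B, D are mutually consistent (residuals ≈ 0); C is off by 37.4 km.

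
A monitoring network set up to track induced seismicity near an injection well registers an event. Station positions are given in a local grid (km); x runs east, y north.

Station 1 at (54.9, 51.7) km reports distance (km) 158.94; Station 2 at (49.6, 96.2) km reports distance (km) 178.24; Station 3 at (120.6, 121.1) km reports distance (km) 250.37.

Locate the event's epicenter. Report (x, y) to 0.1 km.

Circle about each station: (x − 54.9)² + (y − 51.7)² = 158.94²; (x − 49.6)² + (y − 96.2)² = 178.24²; (x − 120.6)² + (y − 121.1)² = 250.37².
Subtracting the Station 1 equation from the Station 2 and Station 3 equations removes the quadratic terms:
-10.6 x + 89.0 y = -479.87
131.4 x + 138.8 y = -13900.54
Solving the 2×2 system: x ≈ -88.9, y ≈ -16.0 km.

x ≈ -88.9 km, y ≈ -16.0 km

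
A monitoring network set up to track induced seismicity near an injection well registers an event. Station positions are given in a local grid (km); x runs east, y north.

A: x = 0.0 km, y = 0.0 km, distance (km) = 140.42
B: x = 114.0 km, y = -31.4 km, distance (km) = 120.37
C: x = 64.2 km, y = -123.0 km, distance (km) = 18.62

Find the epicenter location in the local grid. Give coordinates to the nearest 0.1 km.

x ≈ 47.9 km, y ≈ -132.0 km

Circle about each station: x² + y² = 140.42²; (x − 114.0)² + (y + 31.4)² = 120.37²; (x − 64.2)² + (y + 123.0)² = 18.62².
Subtracting pairs of circle equations eliminates x²+y² and gives linear equations (the radical axes):
228.0 x − 62.8 y = 19210.80
128.4 x − 246.0 y = 38621.71
Solving the 2×2 system: x ≈ 47.9, y ≈ -132.0 km.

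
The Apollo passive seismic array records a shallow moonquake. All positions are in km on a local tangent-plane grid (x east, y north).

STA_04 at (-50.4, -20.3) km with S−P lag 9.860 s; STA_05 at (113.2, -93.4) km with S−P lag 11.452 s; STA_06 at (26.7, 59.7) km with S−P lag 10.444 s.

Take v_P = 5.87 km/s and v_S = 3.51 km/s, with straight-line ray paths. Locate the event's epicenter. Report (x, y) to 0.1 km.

Distance from S−P lag: d = Δt · v_P v_S / (v_P − v_S) = Δt · (5.87·3.51)/(5.87−3.51) ≈ 8.7304·Δt.
So d_STA_04 = 86.08, d_STA_05 = 99.98, d_STA_06 = 91.18 km.
Circle about each station: (x + 50.4)² + (y + 20.3)² = 86.08²; (x − 113.2)² + (y + 93.4)² = 99.98²; (x − 26.7)² + (y − 59.7)² = 91.18².
Subtracting the STA_04 equation from the STA_05 and STA_06 equations removes the quadratic terms:
327.2 x − 146.2 y = 15999.32
154.2 x + 160.0 y = 420.70
Solving the 2×2 system: x ≈ 35.0, y ≈ -31.1 km.

(35.0, -31.1)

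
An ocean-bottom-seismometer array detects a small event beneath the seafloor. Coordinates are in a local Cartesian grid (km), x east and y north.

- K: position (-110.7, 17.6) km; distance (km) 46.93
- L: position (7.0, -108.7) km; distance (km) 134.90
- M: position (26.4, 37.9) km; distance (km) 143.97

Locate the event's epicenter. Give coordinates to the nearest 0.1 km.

x ≈ -101.4 km, y ≈ -28.4 km

Circle about each station: (x + 110.7)² + (y − 17.6)² = 46.93²; (x − 7.0)² + (y + 108.7)² = 134.90²; (x − 26.4)² + (y − 37.9)² = 143.97².
Subtracting the K equation from the L and M equations removes the quadratic terms:
235.4 x − 252.6 y = -16695.15
274.2 x + 40.6 y = -28955.82
Solving the 2×2 system: x ≈ -101.4, y ≈ -28.4 km.
Check against K (with the unrounded x, y): √((x + 110.7)²+(y − 17.6)²) = 46.93 ≈ 46.93 km. ✓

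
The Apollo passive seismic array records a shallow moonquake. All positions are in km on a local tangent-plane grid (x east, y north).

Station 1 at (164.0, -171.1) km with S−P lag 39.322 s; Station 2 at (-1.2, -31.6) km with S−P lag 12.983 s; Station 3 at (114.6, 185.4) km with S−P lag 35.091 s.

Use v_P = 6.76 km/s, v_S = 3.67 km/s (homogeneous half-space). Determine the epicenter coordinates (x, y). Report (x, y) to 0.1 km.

Distance from S−P lag: d = Δt · v_P v_S / (v_P − v_S) = Δt · (6.76·3.67)/(6.76−3.67) ≈ 8.0289·Δt.
So d_Station 1 = 315.71, d_Station 2 = 104.24, d_Station 3 = 281.74 km.
Circle about each station: (x − 164.0)² + (y + 171.1)² = 315.71²; (x + 1.2)² + (y + 31.6)² = 104.24²; (x − 114.6)² + (y − 185.4)² = 281.74².
Subtracting the Station 1 equation from the Station 2 and Station 3 equations removes the quadratic terms:
-330.4 x + 279.0 y = 33635.62
-98.8 x + 713.0 y = 11630.49
Solving the 2×2 system: x ≈ -99.7, y ≈ 2.5 km.
Check against Station 1 (with the unrounded x, y): √((x − 164.0)²+(y + 171.1)²) = 315.71 ≈ 315.71 km. ✓

-99.7 km east, 2.5 km north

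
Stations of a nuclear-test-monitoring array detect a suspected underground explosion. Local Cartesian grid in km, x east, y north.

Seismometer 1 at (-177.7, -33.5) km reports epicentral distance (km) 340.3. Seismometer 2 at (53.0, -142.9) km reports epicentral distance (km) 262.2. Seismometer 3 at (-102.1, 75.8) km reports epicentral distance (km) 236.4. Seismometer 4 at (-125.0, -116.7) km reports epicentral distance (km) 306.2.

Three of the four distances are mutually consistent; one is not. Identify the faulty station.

Seismometer 4

Solve using three stations at a time. Using Seismometer 1, Seismometer 2, Seismometer 3 (subtract circle equations pairwise → linear system) gives (x, y) ≈ (132.2, 107.0).
Distances from that point to each station vs reported:
  Seismometer 1: calculated 340.3 vs reported 340.3 → residual 0.0 km
  Seismometer 2: calculated 262.2 vs reported 262.2 → residual 0.0 km
  Seismometer 3: calculated 236.4 vs reported 236.4 → residual 0.0 km
  Seismometer 4: calculated 340.9 vs reported 306.2 → residual 34.7 km
Seismometer 1, Seismometer 2, Seismometer 3 are mutually consistent (residuals ≈ 0); Seismometer 4 is off by 34.7 km.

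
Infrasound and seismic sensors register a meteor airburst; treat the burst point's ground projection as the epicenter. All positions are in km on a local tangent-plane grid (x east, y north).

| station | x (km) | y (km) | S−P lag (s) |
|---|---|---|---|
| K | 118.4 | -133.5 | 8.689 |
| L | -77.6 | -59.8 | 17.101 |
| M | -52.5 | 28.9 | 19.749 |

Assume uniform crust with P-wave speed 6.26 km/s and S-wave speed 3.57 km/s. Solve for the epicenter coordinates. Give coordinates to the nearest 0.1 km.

61.4 km east, -89.2 km north

Distance from S−P lag: d = Δt · v_P v_S / (v_P − v_S) = Δt · (6.26·3.57)/(6.26−3.57) ≈ 8.3079·Δt.
So d_K = 72.19, d_L = 142.07, d_M = 164.07 km.
Circle about each station: (x − 118.4)² + (y + 133.5)² = 72.19²; (x + 77.6)² + (y + 59.8)² = 142.07²; (x + 52.5)² + (y − 28.9)² = 164.07².
Subtracting pairs of circle equations eliminates x²+y² and gives linear equations (the radical axes):
-392.0 x + 147.4 y = -37215.50
-341.8 x + 324.8 y = -49956.92
Solving the 2×2 system: x ≈ 61.4, y ≈ -89.2 km.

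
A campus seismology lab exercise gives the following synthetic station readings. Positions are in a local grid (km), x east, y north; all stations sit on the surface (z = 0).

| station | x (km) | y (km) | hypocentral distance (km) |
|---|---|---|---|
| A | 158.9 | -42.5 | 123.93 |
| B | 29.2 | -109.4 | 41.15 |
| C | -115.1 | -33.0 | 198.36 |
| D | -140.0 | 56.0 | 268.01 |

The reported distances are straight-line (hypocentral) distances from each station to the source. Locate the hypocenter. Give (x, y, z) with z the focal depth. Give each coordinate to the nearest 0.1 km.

Each station gives a sphere (x−x_i)² + (y−y_i)² + z² = d_i² (stations at z=0).
Subtracting the A sphere from B and C: z² cancels, leaving linear equations in x and y:
-259.4 x − 133.8 y = -569.14
-548.0 x + 19.0 y = -36706.49
Solving: x ≈ 62.902, y ≈ -117.695 km (keep extra digits for the depth step; rounded: 62.9, -117.7).
Then from the A sphere: z² = 123.93² − (x − 158.9)² − (y + 42.5)² with x = 62.902, y = -117.695, so z ≈ 22.107 ≈ 22.1 km.
Check against D (with the unrounded solution): distance 268.01 ≈ 268.01 km. ✓

(62.9, -117.7, 22.1)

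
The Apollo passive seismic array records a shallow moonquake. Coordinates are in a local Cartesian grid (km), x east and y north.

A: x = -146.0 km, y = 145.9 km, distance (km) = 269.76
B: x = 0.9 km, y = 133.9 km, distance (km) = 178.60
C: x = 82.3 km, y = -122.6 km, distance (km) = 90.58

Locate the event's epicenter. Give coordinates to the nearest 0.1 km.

52.1 km east, -37.2 km north

Circle about each station: (x + 146.0)² + (y − 145.9)² = 269.76²; (x − 0.9)² + (y − 133.9)² = 178.60²; (x − 82.3)² + (y + 122.6)² = 90.58².
Subtracting the A equation from the B and C equations removes the quadratic terms:
293.8 x − 24.0 y = 16199.71
456.6 x − 537.0 y = 43766.96
Solving the 2×2 system: x ≈ 52.1, y ≈ -37.2 km.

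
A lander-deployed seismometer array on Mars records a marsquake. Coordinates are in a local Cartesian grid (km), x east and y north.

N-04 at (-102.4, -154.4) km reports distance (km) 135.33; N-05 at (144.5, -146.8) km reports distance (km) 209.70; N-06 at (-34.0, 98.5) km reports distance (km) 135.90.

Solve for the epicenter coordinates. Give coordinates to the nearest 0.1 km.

Circle about each station: (x + 102.4)² + (y + 154.4)² = 135.33²; (x − 144.5)² + (y + 146.8)² = 209.70²; (x + 34.0)² + (y − 98.5)² = 135.90².
Subtracting the N-04 equation from the N-05 and N-06 equations removes the quadratic terms:
493.8 x + 15.2 y = -17554.51
136.8 x + 505.8 y = -23621.47
Solving the 2×2 system: x ≈ -34.4, y ≈ -37.4 km.

(-34.4, -37.4)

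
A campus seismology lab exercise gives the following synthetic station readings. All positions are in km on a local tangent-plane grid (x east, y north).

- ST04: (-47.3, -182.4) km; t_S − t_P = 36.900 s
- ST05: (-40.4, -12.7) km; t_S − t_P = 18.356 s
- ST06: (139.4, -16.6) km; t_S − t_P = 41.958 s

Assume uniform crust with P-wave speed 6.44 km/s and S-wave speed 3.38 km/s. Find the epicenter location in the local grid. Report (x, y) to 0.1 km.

Distance from S−P lag: d = Δt · v_P v_S / (v_P − v_S) = Δt · (6.44·3.38)/(6.44−3.38) ≈ 7.1135·Δt.
So d_ST04 = 262.49, d_ST05 = 130.57, d_ST06 = 298.47 km.
Circle about each station: (x + 47.3)² + (y + 182.4)² = 262.49²; (x + 40.4)² + (y + 12.7)² = 130.57²; (x − 139.4)² + (y + 16.6)² = 298.47².
Subtracting pairs of circle equations eliminates x²+y² and gives linear equations (the radical axes):
13.8 x + 339.4 y = 18138.88
373.4 x + 331.6 y = -35982.47
Solving the 2×2 system: x ≈ -149.2, y ≈ 59.5 km.

x ≈ -149.2 km, y ≈ 59.5 km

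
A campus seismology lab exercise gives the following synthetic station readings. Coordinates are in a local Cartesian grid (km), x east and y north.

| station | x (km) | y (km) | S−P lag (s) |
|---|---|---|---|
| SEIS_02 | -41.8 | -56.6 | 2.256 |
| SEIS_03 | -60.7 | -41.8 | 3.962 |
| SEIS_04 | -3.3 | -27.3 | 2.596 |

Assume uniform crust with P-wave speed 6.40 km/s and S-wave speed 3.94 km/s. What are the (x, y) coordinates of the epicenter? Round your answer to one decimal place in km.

Distance from S−P lag: d = Δt · v_P v_S / (v_P − v_S) = Δt · (6.40·3.94)/(6.40−3.94) ≈ 10.2504·Δt.
So d_SEIS_02 = 23.12, d_SEIS_03 = 40.61, d_SEIS_04 = 26.61 km.
Circle about each station: (x + 41.8)² + (y + 56.6)² = 23.12²; (x + 60.7)² + (y + 41.8)² = 40.61²; (x + 3.3)² + (y + 27.3)² = 26.61².
Subtracting the SEIS_02 equation from the SEIS_03 and SEIS_04 equations removes the quadratic terms:
-37.8 x + 29.6 y = -633.71
77.0 x + 58.6 y = -4368.18
Solving the 2×2 system: x ≈ -20.5, y ≈ -47.6 km.
Check against SEIS_02 (with the unrounded x, y): √((x + 41.8)²+(y + 56.6)²) = 23.12 ≈ 23.12 km. ✓

x ≈ -20.5 km, y ≈ -47.6 km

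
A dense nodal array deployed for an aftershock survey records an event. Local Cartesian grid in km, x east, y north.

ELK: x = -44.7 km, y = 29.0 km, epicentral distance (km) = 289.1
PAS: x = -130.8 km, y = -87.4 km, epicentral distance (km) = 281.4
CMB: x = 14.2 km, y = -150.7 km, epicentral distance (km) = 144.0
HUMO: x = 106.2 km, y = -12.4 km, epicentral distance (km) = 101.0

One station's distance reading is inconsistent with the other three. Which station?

Solve using three stations at a time. Using PAS, CMB, HUMO (subtract circle equations pairwise → linear system) gives (x, y) ≈ (150.1, -103.3).
Distances from that point to each station vs reported:
  ELK: calculated 235.5 vs reported 289.1 → residual 53.6 km
  PAS: calculated 281.4 vs reported 281.4 → residual 0.0 km
  CMB: calculated 144.0 vs reported 144.0 → residual 0.0 km
  HUMO: calculated 100.9 vs reported 101.0 → residual 0.1 km
PAS, CMB, HUMO are mutually consistent (residuals ≈ 0); ELK is off by 53.6 km.

ELK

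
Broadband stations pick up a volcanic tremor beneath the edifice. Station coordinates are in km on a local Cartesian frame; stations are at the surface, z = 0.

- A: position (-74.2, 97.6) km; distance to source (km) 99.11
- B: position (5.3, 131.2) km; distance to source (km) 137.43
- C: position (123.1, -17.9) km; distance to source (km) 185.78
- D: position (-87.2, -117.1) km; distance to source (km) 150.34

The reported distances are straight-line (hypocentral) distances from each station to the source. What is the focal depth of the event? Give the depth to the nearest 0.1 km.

z ≈ 54.5 km

Each station gives a sphere (x−x_i)² + (y−y_i)² + z² = d_i² (stations at z=0).
Subtracting the A sphere from B and C: z² cancels, leaving linear equations in x and y:
159.0 x + 67.2 y = -6854.08
394.6 x − 231.0 y = -24248.80
Solving: x ≈ -50.799, y ≈ 18.198 km (keep extra digits for the depth step; rounded: -50.8, 18.2).
Then from the A sphere: z² = 99.11² − (x + 74.2)² − (y − 97.6)² with x = -50.799, y = 18.198, so z ≈ 54.502 ≈ 54.5 km.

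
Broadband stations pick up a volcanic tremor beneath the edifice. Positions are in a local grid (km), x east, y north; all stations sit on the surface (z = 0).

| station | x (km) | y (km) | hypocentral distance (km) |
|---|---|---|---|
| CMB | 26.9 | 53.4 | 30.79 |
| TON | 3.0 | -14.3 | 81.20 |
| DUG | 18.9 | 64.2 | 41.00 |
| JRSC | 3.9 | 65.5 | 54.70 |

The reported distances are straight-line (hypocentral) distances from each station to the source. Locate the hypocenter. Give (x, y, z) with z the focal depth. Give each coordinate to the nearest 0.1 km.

Each station gives a sphere (x−x_i)² + (y−y_i)² + z² = d_i² (stations at z=0).
Subtracting the CMB sphere from TON and DUG: z² cancels, leaving linear equations in x and y:
-47.8 x − 135.4 y = -9007.10
-16.0 x + 21.6 y = 170.70
Solving: x ≈ 53.594, y ≈ 47.602 km (keep extra digits for the depth step; rounded: 53.6, 47.6).
Then from the CMB sphere: z² = 30.79² − (x − 26.9)² − (y − 53.4)² with x = 53.594, y = 47.602, so z ≈ 14.207 ≈ 14.2 km.
Check against JRSC (with the unrounded solution): distance 54.70 ≈ 54.70 km. ✓

x ≈ 53.6 km, y ≈ 47.6 km, depth ≈ 14.2 km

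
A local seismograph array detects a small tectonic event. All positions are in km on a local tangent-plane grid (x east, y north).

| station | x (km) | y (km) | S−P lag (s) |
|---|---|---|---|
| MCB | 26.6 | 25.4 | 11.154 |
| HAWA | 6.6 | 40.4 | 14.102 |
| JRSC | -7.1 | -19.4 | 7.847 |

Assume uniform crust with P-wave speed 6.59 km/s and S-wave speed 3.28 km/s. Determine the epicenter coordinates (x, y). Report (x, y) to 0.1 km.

36.2 km east, -46.8 km north

Distance from S−P lag: d = Δt · v_P v_S / (v_P − v_S) = Δt · (6.59·3.28)/(6.59−3.28) ≈ 6.5303·Δt.
So d_MCB = 72.84, d_HAWA = 92.09, d_JRSC = 51.24 km.
Circle about each station: (x − 26.6)² + (y − 25.4)² = 72.84²; (x − 6.6)² + (y − 40.4)² = 92.09²; (x + 7.1)² + (y + 19.4)² = 51.24².
Subtracting the MCB equation from the HAWA and JRSC equations removes the quadratic terms:
-40.0 x + 30.0 y = -2851.90
-67.4 x − 89.6 y = 1754.18
Solving the 2×2 system: x ≈ 36.2, y ≈ -46.8 km.
Check against MCB (with the unrounded x, y): √((x − 26.6)²+(y − 25.4)²) = 72.84 ≈ 72.84 km. ✓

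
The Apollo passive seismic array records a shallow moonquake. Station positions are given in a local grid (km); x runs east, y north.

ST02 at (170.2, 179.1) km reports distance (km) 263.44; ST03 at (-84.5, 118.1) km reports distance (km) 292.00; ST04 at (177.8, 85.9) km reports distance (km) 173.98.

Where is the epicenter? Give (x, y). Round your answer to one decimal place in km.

x ≈ 129.0 km, y ≈ -81.1 km

Circle about each station: (x − 170.2)² + (y − 179.1)² = 263.44²; (x + 84.5)² + (y − 118.1)² = 292.00²; (x − 177.8)² + (y − 85.9)² = 173.98².
Subtracting pairs of circle equations eliminates x²+y² and gives linear equations (the radical axes):
-509.4 x − 122.0 y = -55820.36
15.2 x − 186.4 y = 17078.39
Solving the 2×2 system: x ≈ 129.0, y ≈ -81.1 km.
Check against ST02 (with the unrounded x, y): √((x − 170.2)²+(y − 179.1)²) = 263.44 ≈ 263.44 km. ✓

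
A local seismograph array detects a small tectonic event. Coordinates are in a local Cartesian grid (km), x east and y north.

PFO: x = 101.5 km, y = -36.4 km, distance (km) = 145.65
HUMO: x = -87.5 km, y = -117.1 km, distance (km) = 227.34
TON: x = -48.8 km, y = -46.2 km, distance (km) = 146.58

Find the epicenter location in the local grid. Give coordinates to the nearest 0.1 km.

19.1 km east, 83.7 km north

Circle about each station: (x − 101.5)² + (y + 36.4)² = 145.65²; (x + 87.5)² + (y + 117.1)² = 227.34²; (x + 48.8)² + (y + 46.2)² = 146.58².
Subtracting the PFO equation from the HUMO and TON equations removes the quadratic terms:
-378.0 x − 161.4 y = -20728.10
-300.6 x − 19.6 y = -7383.10
Solving the 2×2 system: x ≈ 19.1, y ≈ 83.7 km.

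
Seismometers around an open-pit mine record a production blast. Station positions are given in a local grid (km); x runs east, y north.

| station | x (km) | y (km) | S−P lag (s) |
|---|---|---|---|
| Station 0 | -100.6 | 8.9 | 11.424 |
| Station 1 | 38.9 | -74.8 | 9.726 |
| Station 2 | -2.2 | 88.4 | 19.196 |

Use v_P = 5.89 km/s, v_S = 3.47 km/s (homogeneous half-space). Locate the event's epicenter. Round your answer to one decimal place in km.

Distance from S−P lag: d = Δt · v_P v_S / (v_P − v_S) = Δt · (5.89·3.47)/(5.89−3.47) ≈ 8.4456·Δt.
So d_Station 0 = 96.48, d_Station 1 = 82.14, d_Station 2 = 162.12 km.
Circle about each station: (x + 100.6)² + (y − 8.9)² = 96.48²; (x − 38.9)² + (y + 74.8)² = 82.14²; (x + 2.2)² + (y − 88.4)² = 162.12².
Subtracting pairs of circle equations eliminates x²+y² and gives linear equations (the radical axes):
279.0 x − 167.4 y = -529.91
196.8 x + 159.0 y = -19354.67
Solving the 2×2 system: x ≈ -43.0, y ≈ -68.5 km.

-43.0 km east, -68.5 km north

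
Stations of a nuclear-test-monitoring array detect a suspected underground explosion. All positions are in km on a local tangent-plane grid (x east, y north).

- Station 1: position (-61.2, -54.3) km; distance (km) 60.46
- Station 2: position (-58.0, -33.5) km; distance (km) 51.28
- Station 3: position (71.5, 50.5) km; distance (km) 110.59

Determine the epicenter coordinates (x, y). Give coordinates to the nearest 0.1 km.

-7.1 km east, -27.3 km north

Circle about each station: (x + 61.2)² + (y + 54.3)² = 60.46²; (x + 58.0)² + (y + 33.5)² = 51.28²; (x − 71.5)² + (y − 50.5)² = 110.59².
Subtracting the Station 1 equation from the Station 2 and Station 3 equations removes the quadratic terms:
6.4 x + 41.6 y = -1181.91
265.4 x + 209.6 y = -7606.17
Solving the 2×2 system: x ≈ -7.1, y ≈ -27.3 km.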